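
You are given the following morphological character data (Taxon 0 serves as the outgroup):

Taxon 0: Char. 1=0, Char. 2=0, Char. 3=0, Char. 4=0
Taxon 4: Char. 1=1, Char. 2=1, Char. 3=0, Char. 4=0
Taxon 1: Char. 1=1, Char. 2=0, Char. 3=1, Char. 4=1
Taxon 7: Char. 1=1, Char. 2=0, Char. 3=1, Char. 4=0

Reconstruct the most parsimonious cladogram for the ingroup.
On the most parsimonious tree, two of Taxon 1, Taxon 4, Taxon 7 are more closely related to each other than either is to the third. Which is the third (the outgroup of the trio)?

Taxon 4

The outgroup has state '0' for every character, so '1' is the derived state throughout.
All ingroup taxa share the derived state '1' for Char. 1; it defines the ingroup but does not resolve relationships within it.
Char. 2: derived state '1' in Taxon 4 only — an autapomorphy, so it tells us nothing about relationships among taxa.
Only Taxon 1 and Taxon 7 show the derived state '1' for Char. 3, supporting them as a clade.
Char. 4 (derived state '1') is unique to Taxon 1 (autapomorphy; uninformative for grouping).
Most parsimonious ingroup topology: (Taxon 4,(Taxon 1,Taxon 7)).
Taxon 1 and Taxon 7 share a more recent common ancestor with each other than either does with Taxon 4, so Taxon 4 is the least closely related of the three.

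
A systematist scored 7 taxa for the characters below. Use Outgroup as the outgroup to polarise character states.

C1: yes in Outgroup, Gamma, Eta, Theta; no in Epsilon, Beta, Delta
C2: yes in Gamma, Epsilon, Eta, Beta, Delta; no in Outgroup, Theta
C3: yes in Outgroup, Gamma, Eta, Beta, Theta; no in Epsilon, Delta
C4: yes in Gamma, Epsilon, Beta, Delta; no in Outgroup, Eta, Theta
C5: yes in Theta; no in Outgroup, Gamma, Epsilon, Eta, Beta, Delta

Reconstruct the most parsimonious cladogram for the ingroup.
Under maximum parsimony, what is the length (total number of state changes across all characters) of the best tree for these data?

Character polarity is set by the outgroup: the derived state is whichever differs from the outgroup's state, so for C1, C3 the derived state is 'no', and for the remaining characters it is 'yes'.
C1: derived state 'no' in Beta, Delta, and Epsilon only — synapomorphy for {Beta, Delta, Epsilon}.
C2: derived state 'yes' in Beta, Delta, Epsilon, Eta, and Gamma only — synapomorphy for {Beta, Delta, Epsilon, Eta, Gamma}.
C3: derived state 'no' in Delta and Epsilon only — synapomorphy for {Delta, Epsilon}.
C4: derived state 'yes' in Beta, Delta, Epsilon, and Gamma only — synapomorphy for {Beta, Delta, Epsilon, Gamma}.
C5: derived state 'yes' in Theta only — an autapomorphy, so it tells us nothing about relationships among taxa.
Most parsimonious ingroup topology: (((Gamma,((Epsilon,Delta),Beta)),Eta),Theta).
Changes per character on this tree: C1: 1; C2: 1; C3: 1; C4: 1; C5: 1.
Total = 5.

5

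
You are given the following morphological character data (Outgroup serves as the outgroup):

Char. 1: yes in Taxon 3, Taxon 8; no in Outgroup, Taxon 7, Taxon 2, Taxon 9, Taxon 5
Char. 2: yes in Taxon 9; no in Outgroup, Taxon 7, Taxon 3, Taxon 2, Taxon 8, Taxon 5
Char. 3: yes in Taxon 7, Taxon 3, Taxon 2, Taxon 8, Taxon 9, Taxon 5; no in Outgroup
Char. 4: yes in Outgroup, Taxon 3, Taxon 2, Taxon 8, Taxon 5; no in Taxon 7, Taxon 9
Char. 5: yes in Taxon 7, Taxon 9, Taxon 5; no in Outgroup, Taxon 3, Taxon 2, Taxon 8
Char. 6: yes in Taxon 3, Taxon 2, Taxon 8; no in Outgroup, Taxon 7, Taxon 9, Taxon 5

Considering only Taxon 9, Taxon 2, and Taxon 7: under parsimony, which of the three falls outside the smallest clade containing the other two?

Character polarity is set by the outgroup: the derived state is whichever differs from the outgroup's state, so for Char. 4 the derived state is 'no', and for the remaining characters it is 'yes'.
Char. 1 (derived state 'yes') is shared by Taxon 3 and Taxon 8 — a synapomorphy uniting that clade.
Char. 2 (derived state 'yes') is unique to Taxon 9 (autapomorphy; uninformative for grouping).
Char. 3 (derived state 'yes') is shared by all ingroup taxa — unites the whole ingroup.
Only Taxon 7 and Taxon 9 show the derived state 'no' for Char. 4, supporting them as a clade.
Char. 5: derived state 'yes' in Taxon 5, Taxon 7, and Taxon 9 only — synapomorphy for {Taxon 5, Taxon 7, Taxon 9}.
Only Taxon 2, Taxon 3, and Taxon 8 show the derived state 'yes' for Char. 6, supporting them as a clade.
Most parsimonious ingroup topology: (((Taxon 7,Taxon 9),Taxon 5),((Taxon 3,Taxon 8),Taxon 2)).
Taxon 7 and Taxon 9 share a more recent common ancestor with each other than either does with Taxon 2, so Taxon 2 is the least closely related of the three.

Taxon 2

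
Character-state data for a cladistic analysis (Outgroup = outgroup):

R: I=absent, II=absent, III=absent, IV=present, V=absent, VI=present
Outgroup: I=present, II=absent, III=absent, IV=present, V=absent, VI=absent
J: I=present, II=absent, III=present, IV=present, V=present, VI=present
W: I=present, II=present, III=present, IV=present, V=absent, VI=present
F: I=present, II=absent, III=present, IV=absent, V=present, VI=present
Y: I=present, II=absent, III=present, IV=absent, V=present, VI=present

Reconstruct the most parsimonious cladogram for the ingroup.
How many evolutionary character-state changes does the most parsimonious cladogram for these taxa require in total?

6

Character polarity is set by the outgroup: the derived state is whichever differs from the outgroup's state, so for I, IV the derived state is 'absent', and for the remaining characters it is 'present'.
I (derived state 'absent') is unique to R (autapomorphy; uninformative for grouping).
II (derived state 'present') is unique to W (autapomorphy; uninformative for grouping).
III: derived state 'present' in F, J, W, and Y only — synapomorphy for {F, J, W, Y}.
IV: derived state 'absent' in F and Y only — synapomorphy for {F, Y}.
V: derived state 'present' in F, J, and Y only — synapomorphy for {F, J, Y}.
VI (derived state 'present') is shared by all ingroup taxa — unites the whole ingroup.
Most parsimonious ingroup topology: ((((Y,F),J),W),R).
Changes per character on this tree: I: 1; II: 1; III: 1; IV: 1; V: 1; VI: 1.
Total = 6.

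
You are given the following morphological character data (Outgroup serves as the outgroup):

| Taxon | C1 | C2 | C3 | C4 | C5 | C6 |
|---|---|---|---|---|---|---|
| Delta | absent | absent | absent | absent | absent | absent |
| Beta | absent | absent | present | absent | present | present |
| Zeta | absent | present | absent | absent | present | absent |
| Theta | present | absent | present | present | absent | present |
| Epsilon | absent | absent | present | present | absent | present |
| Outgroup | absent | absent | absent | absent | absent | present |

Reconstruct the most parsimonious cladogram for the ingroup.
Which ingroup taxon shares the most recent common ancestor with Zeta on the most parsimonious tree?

Delta

Character polarity is set by the outgroup: the derived state is whichever differs from the outgroup's state, so for C6 the derived state is 'absent', and for the remaining characters it is 'present'.
C1: derived state 'present' in Theta only — an autapomorphy, so it tells us nothing about relationships among taxa.
C2 (derived state 'present') is unique to Zeta (autapomorphy; uninformative for grouping).
C3: derived state 'present' in Beta, Epsilon, and Theta only — synapomorphy for {Beta, Epsilon, Theta}.
C4: derived state 'present' in Epsilon and Theta only — synapomorphy for {Epsilon, Theta}.
C5 (state 'present') occurs in Beta and Zeta but conflicts with the nesting implied by the other characters — most parsimoniously interpreted as homoplasy.
C6 (derived state 'absent') is shared by Delta and Zeta — a synapomorphy uniting that clade.
Most parsimonious ingroup topology: (((Theta,Epsilon),Beta),(Delta,Zeta)).
Zeta and Delta form a cherry on this tree, so they are sister taxa.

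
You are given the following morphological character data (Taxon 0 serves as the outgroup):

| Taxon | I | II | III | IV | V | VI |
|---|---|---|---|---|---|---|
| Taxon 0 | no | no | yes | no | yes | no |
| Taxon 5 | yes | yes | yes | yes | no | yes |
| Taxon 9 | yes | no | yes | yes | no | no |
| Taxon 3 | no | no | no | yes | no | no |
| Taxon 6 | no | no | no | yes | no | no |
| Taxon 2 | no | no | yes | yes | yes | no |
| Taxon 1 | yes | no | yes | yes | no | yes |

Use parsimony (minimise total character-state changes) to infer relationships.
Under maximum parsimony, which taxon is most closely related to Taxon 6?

Character polarity is set by the outgroup: the derived state is whichever differs from the outgroup's state, so for III, V the derived state is 'no', and for the remaining characters it is 'yes'.
I (derived state 'yes') is shared by Taxon 1, Taxon 5, and Taxon 9 — a synapomorphy uniting that clade.
II: derived state 'yes' in Taxon 5 only — an autapomorphy, so it tells us nothing about relationships among taxa.
III: derived state 'no' in Taxon 3 and Taxon 6 only — synapomorphy for {Taxon 3, Taxon 6}.
All ingroup taxa share the derived state 'yes' for IV; it defines the ingroup but does not resolve relationships within it.
V (derived state 'no') is shared by Taxon 1, Taxon 3, Taxon 5, Taxon 6, and Taxon 9 — a synapomorphy uniting that clade.
Only Taxon 1 and Taxon 5 show the derived state 'yes' for VI, supporting them as a clade.
Most parsimonious ingroup topology: ((((Taxon 5,Taxon 1),Taxon 9),(Taxon 3,Taxon 6)),Taxon 2).
Taxon 6 and Taxon 3 form a cherry on this tree, so they are sister taxa.

Taxon 3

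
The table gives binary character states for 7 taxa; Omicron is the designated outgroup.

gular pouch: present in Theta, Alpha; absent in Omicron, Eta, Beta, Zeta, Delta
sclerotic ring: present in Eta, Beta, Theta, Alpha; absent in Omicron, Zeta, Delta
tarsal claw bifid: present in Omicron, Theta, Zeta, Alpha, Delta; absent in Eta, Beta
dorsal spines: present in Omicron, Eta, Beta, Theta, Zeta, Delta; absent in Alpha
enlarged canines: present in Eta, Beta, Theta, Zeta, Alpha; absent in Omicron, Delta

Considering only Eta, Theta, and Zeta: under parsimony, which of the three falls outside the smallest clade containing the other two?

Character polarity is set by the outgroup: the derived state is whichever differs from the outgroup's state, so for tarsal claw bifid, dorsal spines the derived state is 'absent', and for the remaining characters it is 'present'.
gular pouch (derived state 'present') is shared by Alpha and Theta — a synapomorphy uniting that clade.
Only Alpha, Beta, Eta, and Theta show the derived state 'present' for sclerotic ring, supporting them as a clade.
tarsal claw bifid: derived state 'absent' in Beta and Eta only — synapomorphy for {Beta, Eta}.
dorsal spines (derived state 'absent') is unique to Alpha (autapomorphy; uninformative for grouping).
enlarged canines (derived state 'present') is shared by Alpha, Beta, Eta, Theta, and Zeta — a synapomorphy uniting that clade.
Most parsimonious ingroup topology: ((((Eta,Beta),(Theta,Alpha)),Zeta),Delta).
Eta and Theta share a more recent common ancestor with each other than either does with Zeta, so Zeta is the least closely related of the three.

Zeta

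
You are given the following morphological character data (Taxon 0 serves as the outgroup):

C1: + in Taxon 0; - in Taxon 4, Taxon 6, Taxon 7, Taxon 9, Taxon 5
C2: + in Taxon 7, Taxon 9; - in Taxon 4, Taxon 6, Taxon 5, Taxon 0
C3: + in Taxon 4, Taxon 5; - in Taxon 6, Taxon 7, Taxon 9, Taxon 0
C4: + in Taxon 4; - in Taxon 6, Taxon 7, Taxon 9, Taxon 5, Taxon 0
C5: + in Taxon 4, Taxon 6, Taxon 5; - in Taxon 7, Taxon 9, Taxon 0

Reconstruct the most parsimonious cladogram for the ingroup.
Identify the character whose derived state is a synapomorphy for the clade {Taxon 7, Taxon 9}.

Character polarity is set by the outgroup: the derived state is whichever differs from the outgroup's state, so for C1 the derived state is '-', and for the remaining characters it is '+'.
All ingroup taxa share the derived state '-' for C1; it defines the ingroup but does not resolve relationships within it.
C2: derived state '+' in Taxon 7 and Taxon 9 only — synapomorphy for {Taxon 7, Taxon 9}.
C3 (derived state '+') is shared by Taxon 4 and Taxon 5 — a synapomorphy uniting that clade.
C4: derived state '+' in Taxon 4 only — an autapomorphy, so it tells us nothing about relationships among taxa.
C5 (derived state '+') is shared by Taxon 4, Taxon 5, and Taxon 6 — a synapomorphy uniting that clade.
Most parsimonious ingroup topology: ((Taxon 7,Taxon 9),(Taxon 6,(Taxon 5,Taxon 4))).
The clade {Taxon 7, Taxon 9} is supported by C2: its derived state '+' occurs in exactly those taxa and in no other taxon (including the outgroup).

C2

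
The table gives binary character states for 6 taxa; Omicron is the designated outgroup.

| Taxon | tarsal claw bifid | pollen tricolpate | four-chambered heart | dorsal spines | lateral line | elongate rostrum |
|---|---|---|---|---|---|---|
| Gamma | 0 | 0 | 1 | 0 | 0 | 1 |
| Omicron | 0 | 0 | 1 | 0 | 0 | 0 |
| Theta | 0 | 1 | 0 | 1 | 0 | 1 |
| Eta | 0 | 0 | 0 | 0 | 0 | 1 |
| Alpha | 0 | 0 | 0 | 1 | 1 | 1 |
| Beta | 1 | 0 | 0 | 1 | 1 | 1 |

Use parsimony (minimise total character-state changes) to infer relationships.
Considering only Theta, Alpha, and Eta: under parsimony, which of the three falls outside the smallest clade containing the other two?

Eta

Character polarity is set by the outgroup: the derived state is whichever differs from the outgroup's state, so for four-chambered heart the derived state is '0', and for the remaining characters it is '1'.
tarsal claw bifid (derived state '1') is unique to Beta (autapomorphy; uninformative for grouping).
pollen tricolpate (derived state '1') is unique to Theta (autapomorphy; uninformative for grouping).
four-chambered heart: derived state '0' in Alpha, Beta, Eta, and Theta only — synapomorphy for {Alpha, Beta, Eta, Theta}.
dorsal spines: derived state '1' in Alpha, Beta, and Theta only — synapomorphy for {Alpha, Beta, Theta}.
lateral line: derived state '1' in Alpha and Beta only — synapomorphy for {Alpha, Beta}.
All ingroup taxa share the derived state '1' for elongate rostrum; it defines the ingroup but does not resolve relationships within it.
Most parsimonious ingroup topology: ((((Alpha,Beta),Theta),Eta),Gamma).
Theta and Alpha share a more recent common ancestor with each other than either does with Eta, so Eta is the least closely related of the three.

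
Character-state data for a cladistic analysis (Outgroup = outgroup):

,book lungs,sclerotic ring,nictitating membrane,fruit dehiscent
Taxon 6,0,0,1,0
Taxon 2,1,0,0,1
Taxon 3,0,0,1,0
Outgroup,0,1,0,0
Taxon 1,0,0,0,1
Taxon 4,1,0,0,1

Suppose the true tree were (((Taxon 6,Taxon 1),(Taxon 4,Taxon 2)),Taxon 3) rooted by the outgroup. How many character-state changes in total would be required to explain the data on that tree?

6

Map each character onto (((Taxon 6,Taxon 1),(Taxon 4,Taxon 2)),Taxon 3) (rooted by Outgroup) and count the minimum state changes it requires (Fitch parsimony):
book lungs: 1; sclerotic ring: 1; nictitating membrane: 2; fruit dehiscent: 2.
Total tree length = 6.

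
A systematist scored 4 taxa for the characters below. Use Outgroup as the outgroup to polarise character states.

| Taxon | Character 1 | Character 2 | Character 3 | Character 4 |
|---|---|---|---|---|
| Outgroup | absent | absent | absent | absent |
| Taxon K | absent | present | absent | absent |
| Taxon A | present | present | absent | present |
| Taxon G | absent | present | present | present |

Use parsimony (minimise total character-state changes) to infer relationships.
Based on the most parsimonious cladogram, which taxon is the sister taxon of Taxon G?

Taxon A

The outgroup has state 'absent' for every character, so 'present' is the derived state throughout.
Character 1: derived state 'present' in Taxon A only — an autapomorphy, so it tells us nothing about relationships among taxa.
All ingroup taxa share the derived state 'present' for Character 2; it defines the ingroup but does not resolve relationships within it.
Character 3: derived state 'present' in Taxon G only — an autapomorphy, so it tells us nothing about relationships among taxa.
Character 4: derived state 'present' in Taxon A and Taxon G only — synapomorphy for {Taxon A, Taxon G}.
Most parsimonious ingroup topology: (Taxon K,(Taxon A,Taxon G)).
Taxon G and Taxon A form a cherry on this tree, so they are sister taxa.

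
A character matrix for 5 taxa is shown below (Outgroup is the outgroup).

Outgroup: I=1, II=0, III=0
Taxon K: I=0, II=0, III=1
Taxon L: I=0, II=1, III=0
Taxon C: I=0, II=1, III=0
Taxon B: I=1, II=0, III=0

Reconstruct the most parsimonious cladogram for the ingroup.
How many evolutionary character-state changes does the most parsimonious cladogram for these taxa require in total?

Character polarity is set by the outgroup: the derived state is whichever differs from the outgroup's state, so for I the derived state is '0', and for the remaining characters it is '1'.
I: derived state '0' in Taxon C, Taxon K, and Taxon L only — synapomorphy for {Taxon C, Taxon K, Taxon L}.
II: derived state '1' in Taxon C and Taxon L only — synapomorphy for {Taxon C, Taxon L}.
III: derived state '1' in Taxon K only — an autapomorphy, so it tells us nothing about relationships among taxa.
Most parsimonious ingroup topology: ((Taxon K,(Taxon L,Taxon C)),Taxon B).
Changes per character on this tree: I: 1; II: 1; III: 1.
Total = 3.

3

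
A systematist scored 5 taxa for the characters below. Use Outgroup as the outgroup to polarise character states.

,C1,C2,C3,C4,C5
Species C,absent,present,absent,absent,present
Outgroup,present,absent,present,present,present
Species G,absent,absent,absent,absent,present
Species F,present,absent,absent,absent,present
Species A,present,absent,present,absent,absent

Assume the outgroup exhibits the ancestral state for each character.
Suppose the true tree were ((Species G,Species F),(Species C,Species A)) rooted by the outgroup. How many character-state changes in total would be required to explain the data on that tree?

Map each character onto ((Species G,Species F),(Species C,Species A)) (rooted by Outgroup) and count the minimum state changes it requires (Fitch parsimony):
C1: 2; C2: 1; C3: 2; C4: 1; C5: 1.
Total tree length = 7.

7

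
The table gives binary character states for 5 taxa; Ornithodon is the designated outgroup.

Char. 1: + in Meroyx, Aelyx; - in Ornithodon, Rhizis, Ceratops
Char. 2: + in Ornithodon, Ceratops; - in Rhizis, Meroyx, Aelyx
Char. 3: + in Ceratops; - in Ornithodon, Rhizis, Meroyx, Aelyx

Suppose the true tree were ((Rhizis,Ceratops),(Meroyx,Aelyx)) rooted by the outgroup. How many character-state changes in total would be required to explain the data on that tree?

Map each character onto ((Rhizis,Ceratops),(Meroyx,Aelyx)) (rooted by Ornithodon) and count the minimum state changes it requires (Fitch parsimony):
Char. 1: 1; Char. 2: 2; Char. 3: 1.
Total tree length = 4.

4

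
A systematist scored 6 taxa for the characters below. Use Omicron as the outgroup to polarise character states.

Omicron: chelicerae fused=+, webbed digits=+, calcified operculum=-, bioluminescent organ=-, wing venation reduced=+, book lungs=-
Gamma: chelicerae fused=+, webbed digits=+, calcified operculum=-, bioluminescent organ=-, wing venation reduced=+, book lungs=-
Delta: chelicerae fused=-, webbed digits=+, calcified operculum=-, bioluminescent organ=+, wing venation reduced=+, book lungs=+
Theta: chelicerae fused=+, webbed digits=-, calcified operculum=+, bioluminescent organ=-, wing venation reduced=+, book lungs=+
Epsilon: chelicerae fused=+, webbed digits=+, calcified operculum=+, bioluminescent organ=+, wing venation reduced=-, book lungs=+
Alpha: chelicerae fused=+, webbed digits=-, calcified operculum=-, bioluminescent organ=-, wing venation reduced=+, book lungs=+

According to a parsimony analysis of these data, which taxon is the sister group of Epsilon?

Character polarity is set by the outgroup: the derived state is whichever differs from the outgroup's state, so for chelicerae fused, webbed digits, wing venation reduced the derived state is '-', and for the remaining characters it is '+'.
chelicerae fused (derived state '-') is unique to Delta (autapomorphy; uninformative for grouping).
webbed digits (derived state '-') is shared by Alpha and Theta — a synapomorphy uniting that clade.
calcified operculum groups Epsilon and Theta, which is incompatible with the clades supported by the remaining characters; treating it as convergent (homoplasy) costs fewer steps than any alternative tree.
bioluminescent organ (derived state '+') is shared by Delta and Epsilon — a synapomorphy uniting that clade.
wing venation reduced: derived state '-' in Epsilon only — an autapomorphy, so it tells us nothing about relationships among taxa.
book lungs (derived state '+') is shared by Alpha, Delta, Epsilon, and Theta — a synapomorphy uniting that clade.
Most parsimonious ingroup topology: (Gamma,((Delta,Epsilon),(Theta,Alpha))).
Epsilon and Delta form a cherry on this tree, so they are sister taxa.

Delta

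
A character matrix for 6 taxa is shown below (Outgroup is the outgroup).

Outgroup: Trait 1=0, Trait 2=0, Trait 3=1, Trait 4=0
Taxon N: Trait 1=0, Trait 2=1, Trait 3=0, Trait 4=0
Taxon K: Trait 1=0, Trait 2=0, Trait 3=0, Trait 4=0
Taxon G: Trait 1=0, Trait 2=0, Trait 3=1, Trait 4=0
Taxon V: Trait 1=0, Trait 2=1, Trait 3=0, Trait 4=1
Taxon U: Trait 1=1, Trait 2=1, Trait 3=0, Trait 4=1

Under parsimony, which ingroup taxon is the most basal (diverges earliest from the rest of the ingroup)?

Character polarity is set by the outgroup: the derived state is whichever differs from the outgroup's state, so for Trait 3 the derived state is '0', and for the remaining characters it is '1'.
Trait 1 (derived state '1') is unique to Taxon U (autapomorphy; uninformative for grouping).
Trait 2: derived state '1' in Taxon N, Taxon U, and Taxon V only — synapomorphy for {Taxon N, Taxon U, Taxon V}.
Only Taxon K, Taxon N, Taxon U, and Taxon V show the derived state '0' for Trait 3, supporting them as a clade.
Trait 4: derived state '1' in Taxon U and Taxon V only — synapomorphy for {Taxon U, Taxon V}.
Most parsimonious ingroup topology: (((Taxon N,(Taxon V,Taxon U)),Taxon K),Taxon G).
Taxon G is sister to the clade containing all other ingroup taxa, so it is the earliest-diverging (most basal) ingroup lineage.

Taxon G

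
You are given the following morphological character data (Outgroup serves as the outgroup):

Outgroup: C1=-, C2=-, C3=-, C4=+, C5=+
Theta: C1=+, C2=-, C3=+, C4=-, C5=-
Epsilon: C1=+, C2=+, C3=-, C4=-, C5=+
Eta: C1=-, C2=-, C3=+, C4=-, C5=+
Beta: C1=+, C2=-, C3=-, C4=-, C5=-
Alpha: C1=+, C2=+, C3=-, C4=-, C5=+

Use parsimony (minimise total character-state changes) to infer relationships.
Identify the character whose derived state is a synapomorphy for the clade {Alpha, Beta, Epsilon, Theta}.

C1

Character polarity is set by the outgroup: the derived state is whichever differs from the outgroup's state, so for C4, C5 the derived state is '-', and for the remaining characters it is '+'.
C1 (derived state '+') is shared by Alpha, Beta, Epsilon, and Theta — a synapomorphy uniting that clade.
C2: derived state '+' in Alpha and Epsilon only — synapomorphy for {Alpha, Epsilon}.
C3 groups Eta and Theta, which is incompatible with the clades supported by the remaining characters; treating it as convergent (homoplasy) costs fewer steps than any alternative tree.
All ingroup taxa share the derived state '-' for C4; it defines the ingroup but does not resolve relationships within it.
C5: derived state '-' in Beta and Theta only — synapomorphy for {Beta, Theta}.
Most parsimonious ingroup topology: (((Theta,Beta),(Epsilon,Alpha)),Eta).
The clade {Alpha, Beta, Epsilon, Theta} is supported by C1: its derived state '+' occurs in exactly those taxa and in no other taxon (including the outgroup).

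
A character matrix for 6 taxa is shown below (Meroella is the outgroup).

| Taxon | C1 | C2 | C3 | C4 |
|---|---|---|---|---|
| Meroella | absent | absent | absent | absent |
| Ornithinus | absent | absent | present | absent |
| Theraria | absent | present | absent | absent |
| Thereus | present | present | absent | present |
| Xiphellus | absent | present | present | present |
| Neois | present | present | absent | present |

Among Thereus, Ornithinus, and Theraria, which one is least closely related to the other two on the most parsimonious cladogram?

Ornithinus

The outgroup has state 'absent' for every character, so 'present' is the derived state throughout.
C1 (derived state 'present') is shared by Neois and Thereus — a synapomorphy uniting that clade.
C2 (derived state 'present') is shared by Neois, Theraria, Thereus, and Xiphellus — a synapomorphy uniting that clade.
C3 (state 'present') occurs in Ornithinus and Xiphellus but conflicts with the nesting implied by the other characters — most parsimoniously interpreted as homoplasy.
Only Neois, Thereus, and Xiphellus show the derived state 'present' for C4, supporting them as a clade.
Most parsimonious ingroup topology: (Ornithinus,(Theraria,((Thereus,Neois),Xiphellus))).
Thereus and Theraria share a more recent common ancestor with each other than either does with Ornithinus, so Ornithinus is the least closely related of the three.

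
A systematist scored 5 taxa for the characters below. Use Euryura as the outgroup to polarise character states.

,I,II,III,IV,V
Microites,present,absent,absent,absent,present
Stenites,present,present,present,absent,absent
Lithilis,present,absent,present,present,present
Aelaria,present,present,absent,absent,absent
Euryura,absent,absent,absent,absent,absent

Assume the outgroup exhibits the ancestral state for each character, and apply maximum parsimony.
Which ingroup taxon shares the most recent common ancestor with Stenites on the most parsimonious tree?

The outgroup has state 'absent' for every character, so 'present' is the derived state throughout.
All ingroup taxa share the derived state 'present' for I; it defines the ingroup but does not resolve relationships within it.
II (derived state 'present') is shared by Aelaria and Stenites — a synapomorphy uniting that clade.
III groups Lithilis and Stenites, which is incompatible with the clades supported by the remaining characters; treating it as convergent (homoplasy) costs fewer steps than any alternative tree.
IV: derived state 'present' in Lithilis only — an autapomorphy, so it tells us nothing about relationships among taxa.
V (derived state 'present') is shared by Lithilis and Microites — a synapomorphy uniting that clade.
Most parsimonious ingroup topology: ((Microites,Lithilis),(Aelaria,Stenites)).
Stenites and Aelaria form a cherry on this tree, so they are sister taxa.

Aelaria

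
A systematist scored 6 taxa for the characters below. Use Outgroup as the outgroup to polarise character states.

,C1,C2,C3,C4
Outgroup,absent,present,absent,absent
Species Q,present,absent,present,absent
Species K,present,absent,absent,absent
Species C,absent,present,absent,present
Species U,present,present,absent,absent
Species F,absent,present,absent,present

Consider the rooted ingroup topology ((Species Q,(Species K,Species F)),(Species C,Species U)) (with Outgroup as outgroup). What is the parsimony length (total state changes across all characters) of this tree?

Map each character onto ((Species Q,(Species K,Species F)),(Species C,Species U)) (rooted by Outgroup) and count the minimum state changes it requires (Fitch parsimony):
C1: 3; C2: 2; C3: 1; C4: 2.
Total tree length = 8.

8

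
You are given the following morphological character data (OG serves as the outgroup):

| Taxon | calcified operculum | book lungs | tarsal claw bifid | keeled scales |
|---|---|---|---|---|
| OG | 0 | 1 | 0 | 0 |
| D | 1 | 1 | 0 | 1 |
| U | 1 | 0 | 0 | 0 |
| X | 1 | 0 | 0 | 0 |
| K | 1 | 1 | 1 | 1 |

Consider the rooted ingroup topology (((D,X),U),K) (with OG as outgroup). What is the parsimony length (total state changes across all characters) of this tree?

6

Map each character onto (((D,X),U),K) (rooted by OG) and count the minimum state changes it requires (Fitch parsimony):
calcified operculum: 1; book lungs: 2; tarsal claw bifid: 1; keeled scales: 2.
Total tree length = 6.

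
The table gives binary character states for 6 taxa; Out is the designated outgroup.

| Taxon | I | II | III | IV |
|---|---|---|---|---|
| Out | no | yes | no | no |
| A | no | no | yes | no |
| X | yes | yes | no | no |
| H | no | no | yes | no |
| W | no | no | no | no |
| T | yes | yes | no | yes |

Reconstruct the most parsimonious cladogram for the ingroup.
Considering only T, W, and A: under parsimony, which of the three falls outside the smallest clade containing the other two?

T

Character polarity is set by the outgroup: the derived state is whichever differs from the outgroup's state, so for II the derived state is 'no', and for the remaining characters it is 'yes'.
I: derived state 'yes' in T and X only — synapomorphy for {T, X}.
Only A, H, and W show the derived state 'no' for II, supporting them as a clade.
Only A and H show the derived state 'yes' for III, supporting them as a clade.
IV: derived state 'yes' in T only — an autapomorphy, so it tells us nothing about relationships among taxa.
Most parsimonious ingroup topology: (((A,H),W),(X,T)).
A and W share a more recent common ancestor with each other than either does with T, so T is the least closely related of the three.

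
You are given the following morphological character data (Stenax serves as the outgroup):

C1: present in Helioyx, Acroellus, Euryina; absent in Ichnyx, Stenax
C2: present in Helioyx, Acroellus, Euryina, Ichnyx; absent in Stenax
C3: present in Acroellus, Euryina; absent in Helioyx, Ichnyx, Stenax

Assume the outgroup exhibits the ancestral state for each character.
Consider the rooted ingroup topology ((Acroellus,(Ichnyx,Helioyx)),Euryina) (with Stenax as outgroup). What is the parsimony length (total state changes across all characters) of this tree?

Map each character onto ((Acroellus,(Ichnyx,Helioyx)),Euryina) (rooted by Stenax) and count the minimum state changes it requires (Fitch parsimony):
C1: 2; C2: 1; C3: 2.
Total tree length = 5.

5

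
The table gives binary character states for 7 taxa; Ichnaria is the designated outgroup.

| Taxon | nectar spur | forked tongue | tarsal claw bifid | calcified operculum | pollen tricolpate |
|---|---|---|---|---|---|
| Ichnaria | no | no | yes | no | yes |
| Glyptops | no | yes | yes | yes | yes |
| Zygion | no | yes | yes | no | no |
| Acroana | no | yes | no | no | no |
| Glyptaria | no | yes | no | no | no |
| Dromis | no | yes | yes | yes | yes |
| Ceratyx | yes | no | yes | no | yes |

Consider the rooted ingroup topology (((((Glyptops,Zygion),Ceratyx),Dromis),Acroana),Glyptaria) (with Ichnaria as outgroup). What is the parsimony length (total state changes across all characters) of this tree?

Map each character onto (((((Glyptops,Zygion),Ceratyx),Dromis),Acroana),Glyptaria) (rooted by Ichnaria) and count the minimum state changes it requires (Fitch parsimony):
nectar spur: 1; forked tongue: 2; tarsal claw bifid: 2; calcified operculum: 2; pollen tricolpate: 3.
Total tree length = 10.

10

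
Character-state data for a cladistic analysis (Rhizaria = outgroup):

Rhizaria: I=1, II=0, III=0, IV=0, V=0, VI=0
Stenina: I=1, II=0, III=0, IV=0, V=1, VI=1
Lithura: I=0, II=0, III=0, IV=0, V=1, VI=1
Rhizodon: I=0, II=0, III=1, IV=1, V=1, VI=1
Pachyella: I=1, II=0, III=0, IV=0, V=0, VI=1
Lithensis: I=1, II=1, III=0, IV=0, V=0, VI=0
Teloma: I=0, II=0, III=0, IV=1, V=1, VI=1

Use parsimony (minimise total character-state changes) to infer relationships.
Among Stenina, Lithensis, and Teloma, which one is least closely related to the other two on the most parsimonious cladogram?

Character polarity is set by the outgroup: the derived state is whichever differs from the outgroup's state, so for I the derived state is '0', and for the remaining characters it is '1'.
I: derived state '0' in Lithura, Rhizodon, and Teloma only — synapomorphy for {Lithura, Rhizodon, Teloma}.
II (derived state '1') is unique to Lithensis (autapomorphy; uninformative for grouping).
III (derived state '1') is unique to Rhizodon (autapomorphy; uninformative for grouping).
IV: derived state '1' in Rhizodon and Teloma only — synapomorphy for {Rhizodon, Teloma}.
Only Lithura, Rhizodon, Stenina, and Teloma show the derived state '1' for V, supporting them as a clade.
VI: derived state '1' in Lithura, Pachyella, Rhizodon, Stenina, and Teloma only — synapomorphy for {Lithura, Pachyella, Rhizodon, Stenina, Teloma}.
Most parsimonious ingroup topology: (((Stenina,(Lithura,(Rhizodon,Teloma))),Pachyella),Lithensis).
Teloma and Stenina share a more recent common ancestor with each other than either does with Lithensis, so Lithensis is the least closely related of the three.

Lithensis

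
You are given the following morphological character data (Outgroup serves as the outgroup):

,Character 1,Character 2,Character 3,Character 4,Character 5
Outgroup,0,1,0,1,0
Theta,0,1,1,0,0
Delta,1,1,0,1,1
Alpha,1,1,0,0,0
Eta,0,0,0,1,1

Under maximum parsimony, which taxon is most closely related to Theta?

Character polarity is set by the outgroup: the derived state is whichever differs from the outgroup's state, so for Character 2, Character 4 the derived state is '0', and for the remaining characters it is '1'.
Character 1 groups Alpha and Delta, which is incompatible with the clades supported by the remaining characters; treating it as convergent (homoplasy) costs fewer steps than any alternative tree.
Character 2: derived state '0' in Eta only — an autapomorphy, so it tells us nothing about relationships among taxa.
Character 3: derived state '1' in Theta only — an autapomorphy, so it tells us nothing about relationships among taxa.
Character 4: derived state '0' in Alpha and Theta only — synapomorphy for {Alpha, Theta}.
Character 5: derived state '1' in Delta and Eta only — synapomorphy for {Delta, Eta}.
Most parsimonious ingroup topology: ((Theta,Alpha),(Delta,Eta)).
Theta and Alpha form a cherry on this tree, so they are sister taxa.

Alpha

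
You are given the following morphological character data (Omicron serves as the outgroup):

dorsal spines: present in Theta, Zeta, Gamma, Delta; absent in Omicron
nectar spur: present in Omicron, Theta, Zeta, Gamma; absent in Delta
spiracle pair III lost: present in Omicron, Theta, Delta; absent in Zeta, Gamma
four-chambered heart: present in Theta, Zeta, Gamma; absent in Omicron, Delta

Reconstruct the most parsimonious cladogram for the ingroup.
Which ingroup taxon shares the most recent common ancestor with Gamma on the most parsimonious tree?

Zeta

Character polarity is set by the outgroup: the derived state is whichever differs from the outgroup's state, so for nectar spur, spiracle pair III lost the derived state is 'absent', and for the remaining characters it is 'present'.
All ingroup taxa share the derived state 'present' for dorsal spines; it defines the ingroup but does not resolve relationships within it.
nectar spur: derived state 'absent' in Delta only — an autapomorphy, so it tells us nothing about relationships among taxa.
Only Gamma and Zeta show the derived state 'absent' for spiracle pair III lost, supporting them as a clade.
four-chambered heart (derived state 'present') is shared by Gamma, Theta, and Zeta — a synapomorphy uniting that clade.
Most parsimonious ingroup topology: ((Theta,(Zeta,Gamma)),Delta).
Gamma and Zeta form a cherry on this tree, so they are sister taxa.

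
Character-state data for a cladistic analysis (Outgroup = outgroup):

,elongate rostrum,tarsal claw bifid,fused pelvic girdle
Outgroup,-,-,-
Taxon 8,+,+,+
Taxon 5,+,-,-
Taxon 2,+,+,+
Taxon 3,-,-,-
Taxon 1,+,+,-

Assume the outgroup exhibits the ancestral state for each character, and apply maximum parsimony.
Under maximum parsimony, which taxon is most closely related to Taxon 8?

Taxon 2

The outgroup has state '-' for every character, so '+' is the derived state throughout.
elongate rostrum: derived state '+' in Taxon 1, Taxon 2, Taxon 5, and Taxon 8 only — synapomorphy for {Taxon 1, Taxon 2, Taxon 5, Taxon 8}.
tarsal claw bifid: derived state '+' in Taxon 1, Taxon 2, and Taxon 8 only — synapomorphy for {Taxon 1, Taxon 2, Taxon 8}.
Only Taxon 2 and Taxon 8 show the derived state '+' for fused pelvic girdle, supporting them as a clade.
Most parsimonious ingroup topology: ((((Taxon 8,Taxon 2),Taxon 1),Taxon 5),Taxon 3).
Taxon 8 and Taxon 2 form a cherry on this tree, so they are sister taxa.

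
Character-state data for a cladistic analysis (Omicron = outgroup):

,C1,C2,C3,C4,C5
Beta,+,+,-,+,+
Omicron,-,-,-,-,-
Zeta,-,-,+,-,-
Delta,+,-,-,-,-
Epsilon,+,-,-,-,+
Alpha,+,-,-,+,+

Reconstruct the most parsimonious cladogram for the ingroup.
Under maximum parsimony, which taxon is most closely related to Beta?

The outgroup has state '-' for every character, so '+' is the derived state throughout.
C1 (derived state '+') is shared by Alpha, Beta, Delta, and Epsilon — a synapomorphy uniting that clade.
C2 (derived state '+') is unique to Beta (autapomorphy; uninformative for grouping).
C3: derived state '+' in Zeta only — an autapomorphy, so it tells us nothing about relationships among taxa.
C4 (derived state '+') is shared by Alpha and Beta — a synapomorphy uniting that clade.
C5: derived state '+' in Alpha, Beta, and Epsilon only — synapomorphy for {Alpha, Beta, Epsilon}.
Most parsimonious ingroup topology: ((((Beta,Alpha),Epsilon),Delta),Zeta).
Beta and Alpha form a cherry on this tree, so they are sister taxa.

Alpha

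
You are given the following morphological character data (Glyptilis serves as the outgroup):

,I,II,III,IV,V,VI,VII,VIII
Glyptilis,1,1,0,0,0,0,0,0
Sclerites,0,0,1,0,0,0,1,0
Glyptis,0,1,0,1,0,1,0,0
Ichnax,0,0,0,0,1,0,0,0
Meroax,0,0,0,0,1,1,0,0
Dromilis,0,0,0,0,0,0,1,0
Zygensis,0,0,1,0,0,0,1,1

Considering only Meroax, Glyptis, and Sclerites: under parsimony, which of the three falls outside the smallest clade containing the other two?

Glyptis

Character polarity is set by the outgroup: the derived state is whichever differs from the outgroup's state, so for I, II the derived state is '0', and for the remaining characters it is '1'.
All ingroup taxa share the derived state '0' for I; it defines the ingroup but does not resolve relationships within it.
II (derived state '0') is shared by Dromilis, Ichnax, Meroax, Sclerites, and Zygensis — a synapomorphy uniting that clade.
Only Sclerites and Zygensis show the derived state '1' for III, supporting them as a clade.
IV (derived state '1') is unique to Glyptis (autapomorphy; uninformative for grouping).
V: derived state '1' in Ichnax and Meroax only — synapomorphy for {Ichnax, Meroax}.
VI (state '1') occurs in Glyptis and Meroax but conflicts with the nesting implied by the other characters — most parsimoniously interpreted as homoplasy.
VII (derived state '1') is shared by Dromilis, Sclerites, and Zygensis — a synapomorphy uniting that clade.
VIII (derived state '1') is unique to Zygensis (autapomorphy; uninformative for grouping).
Most parsimonious ingroup topology: ((((Sclerites,Zygensis),Dromilis),(Meroax,Ichnax)),Glyptis).
Meroax and Sclerites share a more recent common ancestor with each other than either does with Glyptis, so Glyptis is the least closely related of the three.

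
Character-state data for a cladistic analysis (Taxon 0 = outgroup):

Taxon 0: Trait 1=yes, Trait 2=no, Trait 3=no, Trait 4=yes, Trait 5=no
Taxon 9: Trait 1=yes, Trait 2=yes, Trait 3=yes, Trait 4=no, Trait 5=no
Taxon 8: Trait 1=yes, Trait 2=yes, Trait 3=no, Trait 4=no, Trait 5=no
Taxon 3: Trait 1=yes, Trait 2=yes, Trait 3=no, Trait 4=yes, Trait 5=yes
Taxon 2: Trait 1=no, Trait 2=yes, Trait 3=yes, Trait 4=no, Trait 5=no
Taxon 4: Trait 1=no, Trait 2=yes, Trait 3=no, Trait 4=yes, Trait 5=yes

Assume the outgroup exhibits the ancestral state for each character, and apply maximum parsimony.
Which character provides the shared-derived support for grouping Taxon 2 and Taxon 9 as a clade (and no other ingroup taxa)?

Character polarity is set by the outgroup: the derived state is whichever differs from the outgroup's state, so for Trait 1, Trait 4 the derived state is 'no', and for the remaining characters it is 'yes'.
Trait 1 (state 'no') occurs in Taxon 2 and Taxon 4 but conflicts with the nesting implied by the other characters — most parsimoniously interpreted as homoplasy.
Trait 2 (derived state 'yes') is shared by all ingroup taxa — unites the whole ingroup.
Trait 3 (derived state 'yes') is shared by Taxon 2 and Taxon 9 — a synapomorphy uniting that clade.
Trait 4: derived state 'no' in Taxon 2, Taxon 8, and Taxon 9 only — synapomorphy for {Taxon 2, Taxon 8, Taxon 9}.
Trait 5 (derived state 'yes') is shared by Taxon 3 and Taxon 4 — a synapomorphy uniting that clade.
Most parsimonious ingroup topology: (((Taxon 9,Taxon 2),Taxon 8),(Taxon 3,Taxon 4)).
The clade {Taxon 2, Taxon 9} is supported by Trait 3: its derived state 'yes' occurs in exactly those taxa and in no other taxon (including the outgroup).

Trait 3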